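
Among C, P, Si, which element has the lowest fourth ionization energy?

The fourth ionization energy removes an electron from the +3 ion. For each element: C³⁺ still has 1 valence electron; P³⁺ still has 2 valence electrons; Si³⁺ still has 1 valence electron.
All are still removing valence electrons, so compare the +3 ions as you would atoms: IE_4 generally rises across a period (higher Z_eff) and falls down a group (larger shell), subject to the usual subshell exceptions.
Valence configurations: C³⁺ [He]2s¹, P³⁺ [Ne]3s², Si³⁺ [Ne]3s¹.
Approximate IE_4 values (kJ/mol): C 6223, P 4964, Si 4356.
Putting it together, IE_4: Si < P < C.

Si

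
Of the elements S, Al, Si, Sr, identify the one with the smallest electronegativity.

Electronegativity increases across a period and decreases down a group, tracking effective nuclear charge and atomic size.
Here both period and group differ, so the two effects have to be weighed against each other.
Al > Sr: relative to Sr, both the across-period and down-group shifts push Al's electronegativity up.
Si > Al: Si lies to the right of Al in period 3, so the across-period effect alone puts Si higher.
S > Si: both are in period 3; the period trend gives S the larger value.
Tabulated electronegativity (Pauling): Al 1.61, Si 1.90, S 2.58, Sr 0.95.
The smallest electronegativity among these belongs to Sr.

Sr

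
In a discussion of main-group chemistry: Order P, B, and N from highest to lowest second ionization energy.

The second ionization energy removes an electron from the +1 ion. For each element: P⁺ still has 4 valence electrons; B⁺ still has 2 valence electrons; N⁺ still has 4 valence electrons.
All are still removing valence electrons, so compare the +1 ions as you would atoms: IE_2 generally rises across a period (higher Z_eff) and falls down a group (larger shell), subject to the usual subshell exceptions.
Valence configurations: P⁺ [Ne]3s²3p², B⁺ [He]2s², N⁺ [He]2s²2p².
The numbers (kJ/mol): P 1907, B 2427, N 2856.
Putting it together, IE_2: P < B < N.

N, B, P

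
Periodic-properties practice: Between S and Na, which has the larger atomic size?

Na

Na is in period 3, group 1; S is in period 3, group 16.
Across a period the added protons contract the valence shell; down a group each new principal shell makes the atom larger.
All lie in period 3, so atomic radius increases right to left.
So Na has the larger atomic size (Na > S).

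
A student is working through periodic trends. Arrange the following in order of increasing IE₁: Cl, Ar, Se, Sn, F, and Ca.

Ca < Sn < Se < Cl < Ar < F

F is in period 2, group 17; Cl is in period 3, group 17; Ar is in period 3, group 18; Ca is in period 4, group 2; Se is in period 4, group 16; Sn is in period 5, group 14.
Across a period the outer electron is held more tightly (higher IE₁); down a group it sits in a higher shell, more shielded, and comes off more easily.
Neither a single period nor a single group — weigh both effects.
Sn > Ca: the two effects oppose for this pair; the across-period effect wins (709 vs 590 kJ/mol).
Se > Sn: both effects reinforce here, so Se is clearly the higher of the two.
Cl > Se: both effects reinforce here, so Cl is clearly the higher of the two.
Ar > Cl: both are in period 3; the period trend gives Ar the larger value.
F > Ar: the two effects oppose for this pair; the down-group effect wins (1681 vs 1521 kJ/mol).
Approximate values (kJ/mol): F 1681, Cl 1251, Ar 1521, Ca 590, Se 941, Sn 709.
So from lowest to highest: Ca < Sn < Se < Cl < Ar < F.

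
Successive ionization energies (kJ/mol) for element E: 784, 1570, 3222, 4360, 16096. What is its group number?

Group 14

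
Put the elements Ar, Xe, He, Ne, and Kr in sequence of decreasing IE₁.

He > Ne > Ar > Kr > Xe

He is in period 1, group 18; Ne is in period 2, group 18; Ar is in period 3, group 18; Kr is in period 4, group 18; Xe is in period 5, group 18.
Removing the outermost electron gets harder across a period and easier down a group.
All are in group 18, so first ionization energy increases up the group.
So from highest to lowest: He > Ne > Ar > Kr > Xe.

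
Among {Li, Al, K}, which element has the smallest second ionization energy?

Al

IE_2 is the cost of taking one more electron from the +1 cation: Li⁺ is the bare [He] core; Al⁺ still has 2 valence electrons; K⁺ is the bare [Ar] core.
Core electrons are held far more tightly than valence electrons, so K and Li top the IE_2 order.
Approximate IE_2 values (kJ/mol): Li 7298, Al 1817, K 3052.
Putting it together, IE_2: Al < K < Li.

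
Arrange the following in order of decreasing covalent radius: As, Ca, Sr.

Sr > Ca > As

Ca is in period 4, group 2; As is in period 4, group 15; Sr is in period 5, group 2.
Atomic radius shrinks across a period as nuclear charge pulls the same shell inward, and grows down a group as new shells are added.
Neither a single period nor a single group — weigh both effects.
Ca > As: Ca lies to the left of As in period 4, so the across-period effect alone puts Ca larger.
Sr > Ca: they share group 2; the group trend gives Sr the larger value.
For reference (pm): Ca 171, As 121, Sr 185.
So from largest to smallest: Sr > Ca > As.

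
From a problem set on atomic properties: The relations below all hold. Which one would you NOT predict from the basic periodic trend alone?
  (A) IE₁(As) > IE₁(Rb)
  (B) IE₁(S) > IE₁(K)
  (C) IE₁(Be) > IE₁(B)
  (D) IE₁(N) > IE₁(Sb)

(C)

The general trend: IE₁ increases across a period and decreases down a group.
(A) As (period 4, group 15) vs Rb (period 5, group 1): the stated order agrees with the simple trend.
(B) S (period 3, group 16) vs K (period 4, group 1): the stated order agrees with the simple trend.
(C) Be (period 2, group 2) vs B (period 2, group 13): the stated order contradicts the simple trend.
(D) N (period 2, group 15) vs Sb (period 5, group 15): the stated order agrees with the simple trend.
The exception is (C): removing B's lone 2p electron is easier than breaking Be's filled 2s².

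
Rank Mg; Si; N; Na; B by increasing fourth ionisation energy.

The fourth ionization energy removes an electron from the +3 ion. For each element: Mg³⁺ is already 1 electron into the core; Si³⁺ still has 1 valence electron; N³⁺ still has 2 valence electrons; Na³⁺ is already 2 electrons into the core; B³⁺ is the bare [He] core.
Core electrons are held far more tightly than valence electrons, so Na, Mg and B top the IE_4 order.
Valence configurations: Si³⁺ [Ne]3s¹, N³⁺ [He]2s².
Approximate IE_4 values (kJ/mol): Mg 10543, Si 4356, N 7475, Na 9543, B 25026.
Putting it together, IE_4: Si < N < Na < Mg < B.

Si < N < Na < Mg < B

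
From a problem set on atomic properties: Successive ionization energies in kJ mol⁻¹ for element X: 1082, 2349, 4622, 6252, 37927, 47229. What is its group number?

Look for the largest jump between consecutive ionization energies: IE5/IE4 ≈ 6.1, far larger than any earlier ratio.
That jump marks the point where a core electron is being removed. So the atom has 4 valence electrons.
A main-group element with 4 valence electrons is in group 14.

Group 14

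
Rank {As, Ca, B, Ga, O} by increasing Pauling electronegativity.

B is in period 2, group 13; O is in period 2, group 16; Ca is in period 4, group 2; Ga is in period 4, group 13; As is in period 4, group 15.
Atoms toward the upper right of the periodic table pull bonding electrons most strongly.
Here both period and group differ, so the two effects have to be weighed against each other.
Ga > Ca: Ga lies to the right of Ca in period 4, so the across-period effect alone puts Ga higher.
B > Ga: B sits above Ga in group 13, so the down-group effect alone puts B higher.
As > B: period and group pull opposite ways; the across-period shift dominates (2.18 vs 2.04).
O > As: both effects reinforce here, so O is clearly the higher of the two.
For reference (Pauling): B 2.04, O 3.44, Ca 1.00, Ga 1.81, As 2.18.
So from lowest to highest: Ca < Ga < B < As < O.

Ca, Ga, B, As, O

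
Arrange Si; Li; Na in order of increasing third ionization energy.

Si < Na < Li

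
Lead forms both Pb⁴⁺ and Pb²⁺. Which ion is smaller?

Both ions have Z = 82 protons, but Pb⁴⁺ has lost more electrons, so its remaining electrons feel a larger effective nuclear charge per electron and are pulled in more tightly.
Higher positive charge → smaller ion, so Pb²⁺ > Pb⁴⁺.

Pb⁴⁺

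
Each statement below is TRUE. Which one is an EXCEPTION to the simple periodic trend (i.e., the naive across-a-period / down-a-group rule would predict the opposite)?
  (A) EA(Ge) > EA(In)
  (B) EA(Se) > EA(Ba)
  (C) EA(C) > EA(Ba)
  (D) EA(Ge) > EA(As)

The general trend: electron affinity increases across a period and decreases down a group.
(A) Ge (period 4, group 14) vs In (period 5, group 13): the stated order agrees with the simple trend.
(B) Se (period 4, group 16) vs Ba (period 6, group 2): the stated order agrees with the simple trend.
(C) C (period 2, group 14) vs Ba (period 6, group 2): the stated order agrees with the simple trend.
(D) Ge (period 4, group 14) vs As (period 4, group 15): the stated order contradicts the simple trend.
The exception is (D): adding an electron to As's half-filled 4p³ is unfavourable, so Ge (4p²) has the more exothermic EA.

(D)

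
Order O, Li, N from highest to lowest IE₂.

Li > O > N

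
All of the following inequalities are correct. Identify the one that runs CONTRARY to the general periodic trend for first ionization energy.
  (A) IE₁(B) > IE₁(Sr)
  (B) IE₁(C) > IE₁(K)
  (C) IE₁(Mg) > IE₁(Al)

(C)

The general trend: first ionization energy increases across a period and decreases down a group.
(A) B (period 2, group 13) vs Sr (period 5, group 2): the stated order agrees with the simple trend.
(B) C (period 2, group 14) vs K (period 4, group 1): the stated order agrees with the simple trend.
(C) Mg (period 3, group 2) vs Al (period 3, group 13): the stated order contradicts the simple trend.
The exception is (C): Al's single 3p electron is easier to remove than one from Mg's filled 3s².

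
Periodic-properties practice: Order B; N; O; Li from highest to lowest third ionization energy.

Li, O, N, B

The third ionization energy removes an electron from the +2 ion. For each element: B²⁺ still has 1 valence electron; N²⁺ still has 3 valence electrons; O²⁺ still has 4 valence electrons; Li²⁺ is already 1 electron into the core.
Core electrons are held far more tightly than valence electrons, so Li tops the IE_3 order.
Valence configurations: B²⁺ [He]2s¹, N²⁺ [He]2s²2p¹, O²⁺ [He]2s²2p².
Tabulated IE_3 (kJ/mol): B 3660, N 4578, O 5300, Li 11815.
Overall IE_3 order: B < N < O < Li.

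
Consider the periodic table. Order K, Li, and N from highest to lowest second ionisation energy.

The second ionization energy removes an electron from the +1 ion. For each element: K⁺ is the bare [Ar] core; Li⁺ is the bare [He] core; N⁺ still has 4 valence electrons.
Breaking into a closed-shell core is much more expensive than removing a leftover valence electron — K and Li have the largest IE_2 here.
Tabulated IE_2 (kJ/mol): K 3052, Li 7298, N 2856.
Overall IE_2 order: N < K < Li.

Li > K > N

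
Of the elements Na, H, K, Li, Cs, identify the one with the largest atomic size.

H is in period 1, group 1; Li is in period 2, group 1; Na is in period 3, group 1; K is in period 4, group 1; Cs is in period 6, group 1.
Moving right in a period, electrons are added to the same shell under a stronger nuclear pull, so atoms get smaller; moving down, a new shell is opened and atoms get larger.
All are in group 1, so atomic radius increases down the group.
The largest atomic size among these belongs to Cs.

Cs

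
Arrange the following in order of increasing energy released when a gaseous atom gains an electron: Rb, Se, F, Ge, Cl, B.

B is in period 2, group 13; F is in period 2, group 17; Cl is in period 3, group 17; Ge is in period 4, group 14; Se is in period 4, group 16; Rb is in period 5, group 1.
EA tends to increase across a period and decrease down a group, though the pattern is less regular than for IE or radius.
Here both period and group differ, so the two effects have to be weighed against each other.
Rb > B: this pair runs against the simple trend — see the exception note.
Ge > Rb: relative to Rb, both the across-period and down-group shifts push Ge's electron affinity up.
Se > Ge: both are in period 4; the period trend gives Se the larger value.
F > Se: relative to Se, both the across-period and down-group shifts push F's electron affinity up.
Cl > F: this pair runs against the simple trend — see the exception note.
Note the exception: Rb has a higher electron affinity than B, contrary to the simple trend — B's ns²np¹ configuration gives only a small electron affinity — the sparsely filled np subshell binds an added electron weakly.
Note the exception: Cl has a higher electron affinity than F, contrary to the simple trend — F's small 2p subshell makes the incoming electron feel strong e⁻–e⁻ repulsion, so Cl actually releases more energy on gaining an electron.
Tabulated electron affinity (kJ/mol): B 27, F 328, Cl 349, Ge 119, Se 195, Rb 47.
So from lowest to highest: B < Rb < Ge < Se < F < Cl.

B < Rb < Ge < Se < F < Cl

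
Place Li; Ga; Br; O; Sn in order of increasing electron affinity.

Ga < Li < Sn < O < Br

EA tends to increase across a period and decrease down a group, though the pattern is less regular than for IE or radius.
Neither a single period nor a single group — weigh both effects.
Li > Ga: period and group pull opposite ways; the down-group shift dominates (60 vs 29 kJ/mol).
Sn > Li: the two effects oppose for this pair; the across-period effect wins (107 vs 60 kJ/mol).
O > Sn: both effects reinforce here, so O is clearly the higher of the two.
Br > O: the two effects oppose for this pair; the across-period effect wins (325 vs 141 kJ/mol).
For reference (kJ/mol): Li 60, O 141, Ga 29, Br 325, Sn 107.
So from lowest to highest: Ga < Li < Sn < O < Br.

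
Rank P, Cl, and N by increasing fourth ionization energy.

The fourth ionization energy removes an electron from the +3 ion. For each element: P³⁺ still has 2 valence electrons; Cl³⁺ still has 4 valence electrons; N³⁺ still has 2 valence electrons.
All are still removing valence electrons, so compare the +3 ions as you would atoms: IE_4 generally rises across a period (higher Z_eff) and falls down a group (larger shell), subject to the usual subshell exceptions.
Valence configurations: P³⁺ [Ne]3s², Cl³⁺ [Ne]3s²3p², N³⁺ [He]2s².
Approximate IE_4 values (kJ/mol): P 4964, Cl 5159, N 7475.
Overall IE_4 order: P < Cl < N.

P < Cl < N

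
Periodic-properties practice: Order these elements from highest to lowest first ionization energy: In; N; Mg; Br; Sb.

N > Br > Sb > Mg > In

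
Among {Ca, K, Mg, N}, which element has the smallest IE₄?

After 3 electrons have been removed, what remains? Ca³⁺ is already 1 electron into the core; K³⁺ is already 2 electrons into the core; Mg³⁺ is already 1 electron into the core; N³⁺ still has 2 valence electrons.
Usually core removal costs more than valence removal, but here the competition is close: a tightly held n=2 valence electron can cost more to remove than an n=3 core electron, so the actual values have to decide it.
Tabulated IE_4 (kJ/mol): Ca 6491, K 5877, Mg 10543, N 7475.
So the fourth ionization energies run K < Ca < N < Mg.

K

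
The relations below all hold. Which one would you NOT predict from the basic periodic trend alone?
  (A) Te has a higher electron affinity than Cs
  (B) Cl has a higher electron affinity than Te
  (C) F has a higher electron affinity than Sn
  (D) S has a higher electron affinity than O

(D)

The general trend: electron affinity increases across a period and decreases down a group.
(A) Te (period 5, group 16) vs Cs (period 6, group 1): the stated order agrees with the simple trend.
(B) Cl (period 3, group 17) vs Te (period 5, group 16): the stated order agrees with the simple trend.
(C) F (period 2, group 17) vs Sn (period 5, group 14): the stated order agrees with the simple trend.
(D) S (period 3, group 16) vs O (period 2, group 16): the stated order contradicts the simple trend.
The exception is (D): the compact 2p subshell of O repels the added electron more than S's larger 3p does.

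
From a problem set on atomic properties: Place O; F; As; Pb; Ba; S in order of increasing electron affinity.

Ba < Pb < As < O < S < F

O is in period 2, group 16; F is in period 2, group 17; S is in period 3, group 16; As is in period 4, group 15; Ba is in period 6, group 2; Pb is in period 6, group 14.
Adding an electron releases more energy for atoms nearer the top right (short of the noble gases).
Neither a single period nor a single group — weigh both effects.
Pb > Ba: both are in period 6; the period trend gives Pb the larger value.
As > Pb: relative to Pb, both the across-period and down-group shifts push As's electron affinity up.
O > As: both effects reinforce here, so O is clearly the higher of the two.
S > O: this pair runs against the simple trend — see the exception note.
F > S: relative to S, both the across-period and down-group shifts push F's electron affinity up.
Note the exception: S has a higher electron affinity than O, contrary to the simple trend — the compact 2p subshell of O repels the added electron more than S's larger 3p does.
Tabulated electron affinity (kJ/mol): O 141, F 328, S 200, As 78, Ba 14, Pb 35.
So from lowest to highest: Ba < Pb < As < O < S < F.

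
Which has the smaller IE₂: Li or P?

P

IE_2 is the cost of taking one more electron from the +1 cation: Li⁺ is the bare [He] core; P⁺ still has 4 valence electrons.
Pulling an electron out of a noble-gas core costs far more than removing a remaining valence electron, so Li sits at the high end of IE_2.
The numbers (kJ/mol): Li 7298, P 1907.
Overall IE_2 order: P < Li.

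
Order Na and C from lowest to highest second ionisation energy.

C < Na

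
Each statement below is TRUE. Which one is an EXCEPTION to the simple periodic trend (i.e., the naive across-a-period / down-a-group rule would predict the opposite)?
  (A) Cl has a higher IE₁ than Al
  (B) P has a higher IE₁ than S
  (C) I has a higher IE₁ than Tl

The general trend: IE₁ increases across a period and decreases down a group.
(A) Cl (period 3, group 17) vs Al (period 3, group 13): the stated order agrees with the simple trend.
(B) P (period 3, group 15) vs S (period 3, group 16): the stated order contradicts the simple trend.
(C) I (period 5, group 17) vs Tl (period 6, group 13): the stated order agrees with the simple trend.
The exception is (B): S (3p⁴) ionizes more easily than half-filled P (3p³) because the paired 3p electron in S is pushed out by e⁻–e⁻ repulsion.

(B)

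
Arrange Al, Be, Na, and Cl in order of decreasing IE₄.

Be > Al > Na > Cl

Consider each +3 ion: Al³⁺ is the bare [Ne] core; Be³⁺ is already 1 electron into the core; Na³⁺ is already 2 electrons into the core; Cl³⁺ still has 4 valence electrons.
Core electrons are held far more tightly than valence electrons, so Na, Al and Be top the IE_4 order.
The numbers (kJ/mol): Al 11577, Be 21007, Na 9543, Cl 5159.
Hence IE_4: Cl < Na < Al < Be.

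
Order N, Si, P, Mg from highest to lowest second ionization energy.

N, P, Si, Mg

Consider each +1 ion: N⁺ still has 4 valence electrons; Si⁺ still has 3 valence electrons; P⁺ still has 4 valence electrons; Mg⁺ still has 1 valence electron.
All are still removing valence electrons, so compare the +1 ions as you would atoms: IE_2 generally rises across a period (higher Z_eff) and falls down a group (larger shell), subject to the usual subshell exceptions.
Valence configurations: N⁺ [He]2s²2p², Si⁺ [Ne]3s²3p¹, P⁺ [Ne]3s²3p², Mg⁺ [Ne]3s¹.
Tabulated IE_2 (kJ/mol): N 2856, Si 1577, P 1907, Mg 1451.
So the second ionization energies run Mg < Si < P < N.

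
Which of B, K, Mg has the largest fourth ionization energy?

B

After 3 electrons have been removed, what remains? B³⁺ is the bare [He] core; K³⁺ is already 2 electrons into the core; Mg³⁺ is already 1 electron into the core.
All of these are removing an electron from a noble-gas core or deeper; the smaller core (lower principal quantum number) is held far more tightly, and within a period the higher nuclear charge binds the same core more tightly.
Tabulated IE_4 (kJ/mol): B 25026, K 5877, Mg 10543.
Overall IE_4 order: K < Mg < B.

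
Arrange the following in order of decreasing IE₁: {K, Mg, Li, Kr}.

Kr > Mg > Li > K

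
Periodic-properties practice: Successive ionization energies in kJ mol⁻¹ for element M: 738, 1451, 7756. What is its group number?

Group 2

Look for the largest jump between consecutive ionization energies: IE3/IE2 ≈ 5.3, far larger than any earlier ratio.
That jump marks the point where a core electron is being removed. So the atom has 2 valence electrons.
A main-group element with 2 valence electrons is in group 2.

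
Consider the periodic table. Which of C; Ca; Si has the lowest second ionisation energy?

Ca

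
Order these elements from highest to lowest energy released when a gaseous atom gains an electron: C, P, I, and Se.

Electron affinity generally becomes more exothermic across a period toward the halogens and less exothermic down a group.
A diagonal step moves right (one effect) and down (the opposite effect) at once.
C > P: period and group pull opposite ways; the down-group shift dominates (122 vs 72 kJ/mol).
Se > C: the two effects oppose for this pair; the across-period effect wins (195 vs 122 kJ/mol).
I > Se: period and group pull opposite ways; the across-period shift dominates (295 vs 195 kJ/mol).
Tabulated electron affinity (kJ/mol): C 122, P 72, Se 195, I 295.
So from highest to lowest: I > Se > C > P.

I > Se > C > P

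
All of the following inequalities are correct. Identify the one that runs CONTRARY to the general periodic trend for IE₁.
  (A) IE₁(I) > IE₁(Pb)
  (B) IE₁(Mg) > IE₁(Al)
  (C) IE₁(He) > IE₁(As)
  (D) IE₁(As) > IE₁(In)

(B)

The general trend: IE₁ increases across a period and decreases down a group.
(A) I (period 5, group 17) vs Pb (period 6, group 14): the stated order agrees with the simple trend.
(B) Mg (period 3, group 2) vs Al (period 3, group 13): the stated order contradicts the simple trend.
(C) He (period 1, group 18) vs As (period 4, group 15): the stated order agrees with the simple trend.
(D) As (period 4, group 15) vs In (period 5, group 13): the stated order agrees with the simple trend.
The exception is (B): Al's single 3p electron is easier to remove than one from Mg's filled 3s².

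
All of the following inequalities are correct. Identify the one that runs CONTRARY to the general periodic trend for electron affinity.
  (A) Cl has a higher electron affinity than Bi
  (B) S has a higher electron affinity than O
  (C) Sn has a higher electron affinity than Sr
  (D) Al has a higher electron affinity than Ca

(B)

The general trend: electron affinity increases across a period and decreases down a group.
(A) Cl (period 3, group 17) vs Bi (period 6, group 15): the stated order agrees with the simple trend.
(B) S (period 3, group 16) vs O (period 2, group 16): the stated order contradicts the simple trend.
(C) Sn (period 5, group 14) vs Sr (period 5, group 2): the stated order agrees with the simple trend.
(D) Al (period 3, group 13) vs Ca (period 4, group 2): the stated order agrees with the simple trend.
The exception is (B): the compact 2p subshell of O repels the added electron more than S's larger 3p does.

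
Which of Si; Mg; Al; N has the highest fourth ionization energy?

After 3 electrons have been removed, what remains? Si³⁺ still has 1 valence electron; Mg³⁺ is already 1 electron into the core; Al³⁺ is the bare [Ne] core; N³⁺ still has 2 valence electrons.
Core electrons are held far more tightly than valence electrons, so Mg and Al top the IE_4 order.
Valence configurations: Si³⁺ [Ne]3s¹, N³⁺ [He]2s².
Tabulated IE_4 (kJ/mol): Si 4356, Mg 10543, Al 11577, N 7475.
Hence IE_4: Si < N < Mg < Al.

Al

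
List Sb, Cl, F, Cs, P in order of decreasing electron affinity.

F is in period 2, group 17; P is in period 3, group 15; Cl is in period 3, group 17; Sb is in period 5, group 15; Cs is in period 6, group 1.
EA tends to increase across a period and decrease down a group, though the pattern is less regular than for IE or radius.
Here both period and group differ, so the two effects have to be weighed against each other.
P > Cs: relative to Cs, both the across-period and down-group shifts push P's electron affinity up.
Sb > P: this pair runs against the simple trend — see the exception note.
F > Sb: both effects reinforce here, so F is clearly the higher of the two.
Cl > F: this pair runs against the simple trend — see the exception note.
Note the exception: Sb has a higher electron affinity than P, contrary to the simple trend — both are half-filled np³, but the pairing/repulsion penalty for the added electron shrinks as the p orbitals become larger and more diffuse down the group, and for Sb that outweighs the weaker nuclear attraction.
Note the exception: Cl has a higher electron affinity than F, contrary to the simple trend — F's small 2p subshell makes the incoming electron feel strong e⁻–e⁻ repulsion, so Cl actually releases more energy on gaining an electron.
Approximate values (kJ/mol): F 328, P 72, Cl 349, Sb 103, Cs 46.
So from highest to lowest: Cl > F > Sb > P > Cs.

Cl > F > Sb > P > Cs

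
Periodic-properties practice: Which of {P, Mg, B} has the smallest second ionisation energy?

Mg

The second ionization energy removes an electron from the +1 ion. For each element: P⁺ still has 4 valence electrons; Mg⁺ still has 1 valence electron; B⁺ still has 2 valence electrons.
All are still removing valence electrons, so compare the +1 ions as you would atoms: IE_2 generally rises across a period (higher Z_eff) and falls down a group (larger shell), subject to the usual subshell exceptions.
Valence configurations: P⁺ [Ne]3s²3p², Mg⁺ [Ne]3s¹, B⁺ [He]2s².
Tabulated IE_2 (kJ/mol): P 1907, Mg 1451, B 2427.
Putting it together, IE_2: Mg < P < B.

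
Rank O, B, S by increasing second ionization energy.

S < B < O

After 1 electron has been removed, what remains? O⁺ still has 5 valence electrons; B⁺ still has 2 valence electrons; S⁺ still has 5 valence electrons.
All are still removing valence electrons, so compare the +1 ions as you would atoms: IE_2 generally rises across a period (higher Z_eff) and falls down a group (larger shell), subject to the usual subshell exceptions.
Valence configurations: O⁺ [He]2s²2p³, B⁺ [He]2s², S⁺ [Ne]3s²3p³.
Approximate IE_2 values (kJ/mol): O 3388, B 2427, S 2252.
Overall IE_2 order: S < B < O.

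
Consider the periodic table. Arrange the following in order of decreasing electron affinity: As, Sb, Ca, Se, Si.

Si is in period 3, group 14; Ca is in period 4, group 2; As is in period 4, group 15; Se is in period 4, group 16; Sb is in period 5, group 15.
Atoms with high Z_eff and room in the valence shell (especially the halogens) have the most exothermic electron affinities.
Neither a single period nor a single group — weigh both effects.
As > Ca: As lies to the right of Ca in period 4, so the across-period effect alone puts As higher.
Sb > As: this pair runs against the simple trend — see the exception note.
Si > Sb: period and group pull opposite ways; the down-group shift dominates (134 vs 103 kJ/mol).
Se > Si: period and group pull opposite ways; the across-period shift dominates (195 vs 134 kJ/mol).
Note the exception: Sb has a higher electron affinity than As, contrary to the simple trend — both are half-filled np³, but the pairing/repulsion penalty for the added electron shrinks as the p orbitals become larger and more diffuse down the group, and for Sb that outweighs the weaker nuclear attraction.
For reference (kJ/mol): Si 134, Ca 2, As 78, Se 195, Sb 103.
So from highest to lowest: Se > Si > Sb > As > Ca.

Se > Si > Sb > As > Ca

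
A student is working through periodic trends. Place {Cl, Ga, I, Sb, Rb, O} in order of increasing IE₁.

O is in period 2, group 16; Cl is in period 3, group 17; Ga is in period 4, group 13; Rb is in period 5, group 1; Sb is in period 5, group 15; I is in period 5, group 17.
First ionization energy rises across a period (greater Z_eff holds electrons more tightly) and falls down a group (valence electrons are farther from the nucleus).
These span different periods and groups, so the two trends combine.
Ga > Rb: relative to Rb, both the across-period and down-group shifts push Ga's first ionization energy up.
Sb > Ga: period and group pull opposite ways; the across-period shift dominates (831 vs 579 kJ/mol).
I > Sb: both are in period 5; the period trend gives I the larger value.
Cl > I: they share group 17; the group trend gives Cl the larger value.
O > Cl: the two effects oppose for this pair; the down-group effect wins (1314 vs 1251 kJ/mol).
Approximate values (kJ/mol): O 1314, Cl 1251, Ga 579, Rb 403, Sb 831, I 1008.
So from lowest to highest: Rb < Ga < Sb < I < Cl < O.

Rb, Ga, Sb, I, Cl, O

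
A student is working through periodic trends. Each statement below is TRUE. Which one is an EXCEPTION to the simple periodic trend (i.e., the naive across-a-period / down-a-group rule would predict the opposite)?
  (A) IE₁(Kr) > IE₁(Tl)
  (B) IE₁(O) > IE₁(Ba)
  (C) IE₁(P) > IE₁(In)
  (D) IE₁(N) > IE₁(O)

The general trend: first ionisation energy increases across a period and decreases down a group.
(A) Kr (period 4, group 18) vs Tl (period 6, group 13): the stated order agrees with the simple trend.
(B) O (period 2, group 16) vs Ba (period 6, group 2): the stated order agrees with the simple trend.
(C) P (period 3, group 15) vs In (period 5, group 13): the stated order agrees with the simple trend.
(D) N (period 2, group 15) vs O (period 2, group 16): the stated order contradicts the simple trend.
The exception is (D): pairing an electron in O's 2p⁴ costs repulsion energy, so O ionizes more easily than half-filled N (2p³).

(D)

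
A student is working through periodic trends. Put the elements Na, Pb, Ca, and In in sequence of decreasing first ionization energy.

Pb > Ca > In > Na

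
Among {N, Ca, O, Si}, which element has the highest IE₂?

IE_2 is the cost of taking one more electron from the +1 cation: N⁺ still has 4 valence electrons; Ca⁺ still has 1 valence electron; O⁺ still has 5 valence electrons; Si⁺ still has 3 valence electrons.
All are still removing valence electrons, so compare the +1 ions as you would atoms: IE_2 generally rises across a period (higher Z_eff) and falls down a group (larger shell), subject to the usual subshell exceptions.
Valence configurations: N⁺ [He]2s²2p², Ca⁺ [Ar]4s¹, O⁺ [He]2s²2p³, Si⁺ [Ne]3s²3p¹.
Approximate IE_2 values (kJ/mol): N 2856, Ca 1145, O 3388, Si 1577.
Hence IE_2: Ca < Si < N < O.

O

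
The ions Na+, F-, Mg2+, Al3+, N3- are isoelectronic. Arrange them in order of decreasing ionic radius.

N3- > F- > Na+ > Mg2+ > Al3+

All of these have 10 electrons, so size is governed by nuclear charge alone: the more protons, the stronger the pull on the same electron cloud, and the smaller the ion.
Nuclear charges: Al3+ (Z=13), Mg2+ (Z=12), Na+ (Z=11), F- (Z=9), N3- (Z=7).
Largest to smallest: N3- > F- > Na+ > Mg2+ > Al3+.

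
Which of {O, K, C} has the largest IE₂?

O

Consider each +1 ion: O⁺ still has 5 valence electrons; K⁺ is the bare [Ar] core; C⁺ still has 3 valence electrons.
Usually core removal costs more than valence removal, but here the competition is close: a tightly held n=2 valence electron can cost more to remove than an n=3 core electron, so the actual values have to decide it.
Valence configurations: O⁺ [He]2s²2p³, C⁺ [He]2s²2p¹.
Tabulated IE_2 (kJ/mol): O 3388, K 3052, C 2353.
Putting it together, IE_2: C < K < O.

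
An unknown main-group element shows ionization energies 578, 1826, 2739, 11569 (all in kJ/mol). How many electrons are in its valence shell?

3

Look for the largest jump between consecutive ionization energies: IE4/IE3 ≈ 4.2, far larger than any earlier ratio.
That jump marks the point where a core electron is being removed. So the atom has 3 valence electrons.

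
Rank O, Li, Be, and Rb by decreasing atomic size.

Rb > Li > Be > O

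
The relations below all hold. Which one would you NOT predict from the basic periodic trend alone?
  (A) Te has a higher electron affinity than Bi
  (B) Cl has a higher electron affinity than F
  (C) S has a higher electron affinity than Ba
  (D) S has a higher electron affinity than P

(B)

The general trend: electron affinity increases across a period and decreases down a group.
(A) Te (period 5, group 16) vs Bi (period 6, group 15): the stated order agrees with the simple trend.
(B) Cl (period 3, group 17) vs F (period 2, group 17): the stated order contradicts the simple trend.
(C) S (period 3, group 16) vs Ba (period 6, group 2): the stated order agrees with the simple trend.
(D) S (period 3, group 16) vs P (period 3, group 15): the stated order agrees with the simple trend.
The exception is (B): F's small 2p subshell makes the incoming electron feel strong e⁻–e⁻ repulsion, so Cl actually releases more energy on gaining an electron.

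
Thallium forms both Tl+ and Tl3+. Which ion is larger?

Tl+

Both ions have Z = 81 protons, but Tl3+ has lost more electrons, so its remaining electrons feel a larger effective nuclear charge per electron and are pulled in more tightly.
Higher positive charge → smaller ion, so Tl+ > Tl3+.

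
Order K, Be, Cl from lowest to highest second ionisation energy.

The second ionization energy removes an electron from the +1 ion. For each element: K⁺ is the bare [Ar] core; Be⁺ still has 1 valence electron; Cl⁺ still has 6 valence electrons.
Pulling an electron out of a noble-gas core costs far more than removing a remaining valence electron, so K sits at the high end of IE_2.
Valence configurations: Be⁺ [He]2s¹, Cl⁺ [Ne]3s²3p⁴.
Tabulated IE_2 (kJ/mol): K 3052, Be 1757, Cl 2298.
Hence IE_2: Be < Cl < K.

Be, Cl, K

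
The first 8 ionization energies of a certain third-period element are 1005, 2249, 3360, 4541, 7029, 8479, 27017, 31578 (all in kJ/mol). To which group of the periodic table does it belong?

Look for the largest jump between consecutive ionization energies: IE7/IE6 ≈ 3.2, far larger than any earlier ratio.
That jump marks the point where a core electron is being removed. So the atom has 6 valence electrons.
A main-group element with 6 valence electrons is in group 16.

Group 16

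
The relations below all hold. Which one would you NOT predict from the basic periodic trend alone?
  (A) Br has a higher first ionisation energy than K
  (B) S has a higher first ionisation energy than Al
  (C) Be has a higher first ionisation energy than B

The general trend: first ionisation energy increases across a period and decreases down a group.
(A) Br (period 4, group 17) vs K (period 4, group 1): the stated order agrees with the simple trend.
(B) S (period 3, group 16) vs Al (period 3, group 13): the stated order agrees with the simple trend.
(C) Be (period 2, group 2) vs B (period 2, group 13): the stated order contradicts the simple trend.
The exception is (C): removing B's lone 2p electron is easier than breaking Be's filled 2s².

(C)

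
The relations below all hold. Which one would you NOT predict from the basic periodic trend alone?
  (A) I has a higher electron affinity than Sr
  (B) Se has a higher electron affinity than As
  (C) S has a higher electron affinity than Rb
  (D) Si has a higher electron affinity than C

(D)

The general trend: electron affinity increases across a period and decreases down a group.
(A) I (period 5, group 17) vs Sr (period 5, group 2): the stated order agrees with the simple trend.
(B) Se (period 4, group 16) vs As (period 4, group 15): the stated order agrees with the simple trend.
(C) S (period 3, group 16) vs Rb (period 5, group 1): the stated order agrees with the simple trend.
(D) Si (period 3, group 14) vs C (period 2, group 14): the stated order contradicts the simple trend.
The exception is (D): Si's larger, more diffuse 3p orbitals accept an added electron slightly more readily than C's compact 2p.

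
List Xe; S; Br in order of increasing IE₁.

S < Br < Xe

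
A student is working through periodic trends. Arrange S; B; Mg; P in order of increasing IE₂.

Consider each +1 ion: S⁺ still has 5 valence electrons; B⁺ still has 2 valence electrons; Mg⁺ still has 1 valence electron; P⁺ still has 4 valence electrons.
All are still removing valence electrons, so compare the +1 ions as you would atoms: IE_2 generally rises across a period (higher Z_eff) and falls down a group (larger shell), subject to the usual subshell exceptions.
Valence configurations: S⁺ [Ne]3s²3p³, B⁺ [He]2s², Mg⁺ [Ne]3s¹, P⁺ [Ne]3s²3p².
The numbers (kJ/mol): S 2252, B 2427, Mg 1451, P 1907.
Hence IE_2: Mg < P < S < B.

Mg < P < S < B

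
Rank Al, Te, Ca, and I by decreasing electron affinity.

Al is in period 3, group 13; Ca is in period 4, group 2; Te is in period 5, group 16; I is in period 5, group 17.
Atoms with high Z_eff and room in the valence shell (especially the halogens) have the most exothermic electron affinities.
These span different periods and groups, so the two trends combine.
Al > Ca: both effects reinforce here, so Al is clearly the higher of the two.
Te > Al: period and group pull opposite ways; the across-period shift dominates (190 vs 42 kJ/mol).
I > Te: I lies to the right of Te in period 5, so the across-period effect alone puts I higher.
For reference (kJ/mol): Al 42, Ca 2, Te 190, I 295.
So from highest to lowest: I > Te > Al > Ca.

I, Te, Al, Ca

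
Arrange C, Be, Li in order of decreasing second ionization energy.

The second ionization energy removes an electron from the +1 ion. For each element: C⁺ still has 3 valence electrons; Be⁺ still has 1 valence electron; Li⁺ is the bare [He] core.
Breaking into a closed-shell core is much more expensive than removing a leftover valence electron — Li has the largest IE_2 here.
Valence configurations: C⁺ [He]2s²2p¹, Be⁺ [He]2s¹.
The numbers (kJ/mol): C 2353, Be 1757, Li 7298.
Overall IE_2 order: Be < C < Li.

Li > C > Be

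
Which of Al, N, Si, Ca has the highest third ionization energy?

Ca

Consider each +2 ion: Al²⁺ still has 1 valence electron; N²⁺ still has 3 valence electrons; Si²⁺ still has 2 valence electrons; Ca²⁺ is the bare [Ar] core.
Breaking into a closed-shell core is much more expensive than removing a leftover valence electron — Ca has the largest IE_3 here.
Valence configurations: Al²⁺ [Ne]3s¹, N²⁺ [He]2s²2p¹, Si²⁺ [Ne]3s².
Approximate IE_3 values (kJ/mol): Al 2745, N 4578, Si 3232, Ca 4912.
Hence IE_3: Al < Si < N < Ca.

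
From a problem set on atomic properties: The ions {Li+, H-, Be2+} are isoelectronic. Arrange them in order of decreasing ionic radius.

All of these have 2 electrons, so size is governed by nuclear charge alone: the more protons, the stronger the pull on the same electron cloud, and the smaller the ion.
Nuclear charges: Be2+ (Z=4), Li+ (Z=3), H- (Z=1).
Largest to smallest: H- > Li+ > Be2+.

H-, Li+, Be2+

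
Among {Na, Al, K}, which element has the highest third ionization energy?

Na

After 2 electrons have been removed, what remains? Na²⁺ is already 1 electron into the core; Al²⁺ still has 1 valence electron; K²⁺ is already 1 electron into the core.
Pulling an electron out of a noble-gas core costs far more than removing a remaining valence electron, so K and Na sit at the high end of IE_3.
The numbers (kJ/mol): Na 6910, Al 2745, K 4420.
Overall IE_3 order: Al < K < Na.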